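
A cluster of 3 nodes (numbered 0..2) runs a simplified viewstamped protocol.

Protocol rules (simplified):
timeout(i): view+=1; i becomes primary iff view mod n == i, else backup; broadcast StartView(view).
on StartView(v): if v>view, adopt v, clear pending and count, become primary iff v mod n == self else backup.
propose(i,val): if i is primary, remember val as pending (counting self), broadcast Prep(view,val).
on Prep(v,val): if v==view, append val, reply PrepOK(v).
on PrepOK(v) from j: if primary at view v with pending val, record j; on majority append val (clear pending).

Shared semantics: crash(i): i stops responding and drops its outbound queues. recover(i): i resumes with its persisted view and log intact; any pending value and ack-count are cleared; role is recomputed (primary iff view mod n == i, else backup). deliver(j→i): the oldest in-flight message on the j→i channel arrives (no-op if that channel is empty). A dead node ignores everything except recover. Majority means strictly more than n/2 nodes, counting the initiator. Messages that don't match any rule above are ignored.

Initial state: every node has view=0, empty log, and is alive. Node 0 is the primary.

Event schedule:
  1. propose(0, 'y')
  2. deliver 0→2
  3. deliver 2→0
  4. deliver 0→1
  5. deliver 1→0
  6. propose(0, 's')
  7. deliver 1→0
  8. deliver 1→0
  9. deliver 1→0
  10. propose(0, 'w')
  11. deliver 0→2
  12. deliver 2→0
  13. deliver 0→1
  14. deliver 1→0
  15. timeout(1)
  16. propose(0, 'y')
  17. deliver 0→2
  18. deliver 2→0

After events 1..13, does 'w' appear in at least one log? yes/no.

yes

e1 propose(0,'y'): ·
e2 deliver 0→2: 2[back,v=0,y]
e3 deliver 2→0: 0[prim,v=0,y]
e4 deliver 0→1: 1[back,v=0,y]
e5 deliver 1→0: ·
e6 propose(0,'s'): ·
e7 deliver 1→0: ·
e8 deliver 1→0: ·
e9 deliver 1→0: ·
e10 propose(0,'w'): ·
e11 deliver 0→2: 2[back,v=0,y,s]
e12 deliver 2→0: 0[prim,v=0,y,w]
e13 deliver 0→1: 1[back,v=0,y,s]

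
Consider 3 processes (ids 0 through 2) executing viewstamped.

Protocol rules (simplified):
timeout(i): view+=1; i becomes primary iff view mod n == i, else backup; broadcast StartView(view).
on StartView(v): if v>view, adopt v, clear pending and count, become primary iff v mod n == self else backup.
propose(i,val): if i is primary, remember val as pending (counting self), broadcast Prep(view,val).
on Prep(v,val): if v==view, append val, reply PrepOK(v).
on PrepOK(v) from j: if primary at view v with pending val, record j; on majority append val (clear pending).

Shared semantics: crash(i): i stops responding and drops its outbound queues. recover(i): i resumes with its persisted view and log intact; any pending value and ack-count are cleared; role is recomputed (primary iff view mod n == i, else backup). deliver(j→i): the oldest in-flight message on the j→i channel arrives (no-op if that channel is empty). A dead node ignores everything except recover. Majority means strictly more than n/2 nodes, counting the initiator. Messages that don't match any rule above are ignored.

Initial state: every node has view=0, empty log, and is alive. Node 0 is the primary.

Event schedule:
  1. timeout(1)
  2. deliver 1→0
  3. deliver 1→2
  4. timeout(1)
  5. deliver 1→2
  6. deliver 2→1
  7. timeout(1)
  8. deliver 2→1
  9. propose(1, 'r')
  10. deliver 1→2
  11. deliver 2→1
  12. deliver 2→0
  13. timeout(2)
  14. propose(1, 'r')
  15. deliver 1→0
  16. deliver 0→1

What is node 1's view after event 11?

3

[1] timeout(1) → N1(prim v1 [-])
[2] deliver 1→0 → N0(back v1 [-])
[3] deliver 1→2 → N2(back v1 [-])
[4] timeout(1) → N1(back v2 [-])
[5] deliver 1→2 → N2(prim v2 [-])
[6] deliver 2→1 → ∅
[7] timeout(1) → N1(back v3 [-])
[8] deliver 2→1 → ∅
[9] propose(1,'r') → ∅
[10] deliver 1→2 → N2(back v3 [-])
[11] deliver 2→1 → ∅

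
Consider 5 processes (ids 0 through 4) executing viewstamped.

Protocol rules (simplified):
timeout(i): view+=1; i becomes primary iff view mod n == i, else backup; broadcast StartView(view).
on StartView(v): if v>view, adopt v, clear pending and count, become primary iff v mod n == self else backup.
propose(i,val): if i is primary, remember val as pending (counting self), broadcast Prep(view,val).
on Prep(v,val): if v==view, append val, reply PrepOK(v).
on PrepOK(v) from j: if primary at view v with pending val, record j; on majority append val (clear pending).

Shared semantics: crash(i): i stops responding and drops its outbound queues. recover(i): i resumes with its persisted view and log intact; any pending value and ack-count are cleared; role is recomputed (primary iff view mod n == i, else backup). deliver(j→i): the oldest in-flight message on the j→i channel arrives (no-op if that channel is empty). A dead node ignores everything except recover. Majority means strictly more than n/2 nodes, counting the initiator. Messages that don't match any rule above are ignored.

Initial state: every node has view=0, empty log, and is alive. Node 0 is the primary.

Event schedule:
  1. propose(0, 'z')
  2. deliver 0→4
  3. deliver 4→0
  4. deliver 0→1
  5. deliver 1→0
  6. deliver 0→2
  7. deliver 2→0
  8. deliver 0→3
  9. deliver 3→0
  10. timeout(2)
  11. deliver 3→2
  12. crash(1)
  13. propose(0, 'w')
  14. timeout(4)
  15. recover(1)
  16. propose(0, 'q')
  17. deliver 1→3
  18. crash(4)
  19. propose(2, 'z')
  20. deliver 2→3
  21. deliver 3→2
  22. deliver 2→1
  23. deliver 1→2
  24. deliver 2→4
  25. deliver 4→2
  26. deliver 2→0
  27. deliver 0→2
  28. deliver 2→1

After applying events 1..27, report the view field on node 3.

1. propose(0,'z'):  nop
2. deliver 0→4:  <4:back v0 z>
3. deliver 4→0:  nop
4. deliver 0→1:  <1:back v0 z>
5. deliver 1→0:  <0:prim v0 z>
6. deliver 0→2:  <2:back v0 z>
7. deliver 2→0:  nop
8. deliver 0→3:  <3:back v0 z>
9. deliver 3→0:  nop
10. timeout(2):  <2:back v1 z>
11. deliver 3→2:  nop
12. crash(1):  <1:✗back v0 z>
13. propose(0,'w'):  nop
14. timeout(4):  <4:back v1 z>
15. recover(1):  <1:back v0 z>
16. propose(0,'q'):  nop
17. deliver 1→3:  nop
18. crash(4):  <4:✗back v1 z>
19. propose(2,'z'):  nop
20. deliver 2→3:  <3:back v1 z>
21. deliver 3→2:  nop
22. deliver 2→1:  <1:prim v1 z>
23. deliver 1→2:  nop
24. deliver 2→4:  nop
25. deliver 4→2:  nop
26. deliver 2→0:  <0:back v1 z>
27. deliver 0→2:  nop

1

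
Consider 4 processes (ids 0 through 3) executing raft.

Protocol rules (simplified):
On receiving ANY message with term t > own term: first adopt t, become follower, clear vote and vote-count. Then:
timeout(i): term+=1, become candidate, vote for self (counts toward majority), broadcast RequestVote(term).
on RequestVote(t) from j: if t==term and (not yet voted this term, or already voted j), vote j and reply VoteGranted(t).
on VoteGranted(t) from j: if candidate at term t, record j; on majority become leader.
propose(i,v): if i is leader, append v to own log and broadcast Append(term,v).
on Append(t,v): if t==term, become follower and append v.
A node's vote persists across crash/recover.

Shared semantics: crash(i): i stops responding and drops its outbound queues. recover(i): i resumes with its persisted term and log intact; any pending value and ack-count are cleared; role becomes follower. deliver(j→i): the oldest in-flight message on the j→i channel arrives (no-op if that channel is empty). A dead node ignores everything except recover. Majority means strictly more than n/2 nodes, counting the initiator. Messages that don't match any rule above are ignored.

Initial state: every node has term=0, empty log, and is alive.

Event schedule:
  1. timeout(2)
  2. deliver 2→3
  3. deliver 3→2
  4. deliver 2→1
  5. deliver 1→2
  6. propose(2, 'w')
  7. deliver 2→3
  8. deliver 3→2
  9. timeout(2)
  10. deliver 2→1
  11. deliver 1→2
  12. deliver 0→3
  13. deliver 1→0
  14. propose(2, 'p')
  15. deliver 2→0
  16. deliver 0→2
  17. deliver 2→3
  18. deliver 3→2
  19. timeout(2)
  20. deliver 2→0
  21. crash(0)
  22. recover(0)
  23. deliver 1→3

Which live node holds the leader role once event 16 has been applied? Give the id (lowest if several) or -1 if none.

-1

step 1 timeout(2): 2={cand,t=1,log=-}
step 2 deliver 2→3: 3={foll,t=1,log=-}
step 3 deliver 3→2: —
step 4 deliver 2→1: 1={foll,t=1,log=-}
step 5 deliver 1→2: 2={lead,t=1,log=-}
step 6 propose(2,'w'): 2={lead,t=1,log=w}
step 7 deliver 2→3: 3={foll,t=1,log=w}
step 8 deliver 3→2: —
step 9 timeout(2): 2={cand,t=2,log=w}
step 10 deliver 2→1: 1={foll,t=1,log=w}
step 11 deliver 1→2: —
step 12 deliver 0→3: —
step 13 deliver 1→0: —
step 14 propose(2,'p'): —
step 15 deliver 2→0: 0={foll,t=1,log=-}
step 16 deliver 0→2: —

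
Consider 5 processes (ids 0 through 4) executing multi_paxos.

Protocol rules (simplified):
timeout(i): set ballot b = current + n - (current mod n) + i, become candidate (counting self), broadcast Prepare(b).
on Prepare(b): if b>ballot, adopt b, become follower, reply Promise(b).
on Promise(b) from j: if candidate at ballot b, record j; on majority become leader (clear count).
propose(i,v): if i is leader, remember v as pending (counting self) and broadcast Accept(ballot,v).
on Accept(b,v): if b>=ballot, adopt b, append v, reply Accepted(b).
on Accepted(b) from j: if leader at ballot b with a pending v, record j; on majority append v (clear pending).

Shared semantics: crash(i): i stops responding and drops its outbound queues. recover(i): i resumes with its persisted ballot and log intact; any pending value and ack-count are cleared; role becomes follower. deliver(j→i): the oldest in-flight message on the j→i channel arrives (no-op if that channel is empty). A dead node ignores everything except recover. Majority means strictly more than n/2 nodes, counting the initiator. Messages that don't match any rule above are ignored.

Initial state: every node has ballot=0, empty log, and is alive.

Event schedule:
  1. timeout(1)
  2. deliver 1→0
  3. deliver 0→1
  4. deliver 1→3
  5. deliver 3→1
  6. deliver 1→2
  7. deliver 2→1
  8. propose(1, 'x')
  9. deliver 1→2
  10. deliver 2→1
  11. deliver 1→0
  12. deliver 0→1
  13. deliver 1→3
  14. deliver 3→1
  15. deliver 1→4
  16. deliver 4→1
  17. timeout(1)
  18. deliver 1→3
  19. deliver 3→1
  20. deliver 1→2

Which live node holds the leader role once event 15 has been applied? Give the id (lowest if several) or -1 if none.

step 1 timeout(1): 1={cand,b=6,log=-}
step 2 deliver 1→0: 0={foll,b=6,log=-}
step 3 deliver 0→1: —
step 4 deliver 1→3: 3={foll,b=6,log=-}
step 5 deliver 3→1: 1={lead,b=6,log=-}
step 6 deliver 1→2: 2={foll,b=6,log=-}
step 7 deliver 2→1: —
step 8 propose(1,'x'): —
step 9 deliver 1→2: 2={foll,b=6,log=x}
step 10 deliver 2→1: —
step 11 deliver 1→0: 0={foll,b=6,log=x}
step 12 deliver 0→1: 1={lead,b=6,log=x}
step 13 deliver 1→3: 3={foll,b=6,log=x}
step 14 deliver 3→1: —
step 15 deliver 1→4: 4={foll,b=6,log=-}

1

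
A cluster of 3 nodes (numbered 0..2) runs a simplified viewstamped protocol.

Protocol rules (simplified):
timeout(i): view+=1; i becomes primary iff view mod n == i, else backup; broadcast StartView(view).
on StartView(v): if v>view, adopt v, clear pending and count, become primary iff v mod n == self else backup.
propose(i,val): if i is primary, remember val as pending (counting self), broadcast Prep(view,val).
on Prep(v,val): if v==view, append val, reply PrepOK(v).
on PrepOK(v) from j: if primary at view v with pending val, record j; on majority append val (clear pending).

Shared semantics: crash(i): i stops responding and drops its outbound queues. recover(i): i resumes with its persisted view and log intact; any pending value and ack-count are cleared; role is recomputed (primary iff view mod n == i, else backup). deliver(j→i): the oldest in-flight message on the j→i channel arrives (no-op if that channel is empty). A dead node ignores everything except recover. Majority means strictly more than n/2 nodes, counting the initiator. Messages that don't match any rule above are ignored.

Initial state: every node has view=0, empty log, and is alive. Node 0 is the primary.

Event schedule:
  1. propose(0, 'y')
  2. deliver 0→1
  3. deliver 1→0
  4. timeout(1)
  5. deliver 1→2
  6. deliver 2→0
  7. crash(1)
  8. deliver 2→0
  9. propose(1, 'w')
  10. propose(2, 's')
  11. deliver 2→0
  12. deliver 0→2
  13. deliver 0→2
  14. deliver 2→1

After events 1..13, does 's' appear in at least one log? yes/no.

after 1 — propose(0,'y'): ·
after 2 — deliver 0→1: n1:back/v0/[y]
after 3 — deliver 1→0: n0:prim/v0/[y]
after 4 — timeout(1): n1:prim/v1/[y]
after 5 — deliver 1→2: n2:back/v1/[-]
after 6 — deliver 2→0: ·
after 7 — crash(1): n1:✗prim/v1/[y]
after 8 — deliver 2→0: ·
after 9 — propose(1,'w'): ·
after 10 — propose(2,'s'): ·
after 11 — deliver 2→0: ·
after 12 — deliver 0→2: ·
after 13 — deliver 0→2: ·

no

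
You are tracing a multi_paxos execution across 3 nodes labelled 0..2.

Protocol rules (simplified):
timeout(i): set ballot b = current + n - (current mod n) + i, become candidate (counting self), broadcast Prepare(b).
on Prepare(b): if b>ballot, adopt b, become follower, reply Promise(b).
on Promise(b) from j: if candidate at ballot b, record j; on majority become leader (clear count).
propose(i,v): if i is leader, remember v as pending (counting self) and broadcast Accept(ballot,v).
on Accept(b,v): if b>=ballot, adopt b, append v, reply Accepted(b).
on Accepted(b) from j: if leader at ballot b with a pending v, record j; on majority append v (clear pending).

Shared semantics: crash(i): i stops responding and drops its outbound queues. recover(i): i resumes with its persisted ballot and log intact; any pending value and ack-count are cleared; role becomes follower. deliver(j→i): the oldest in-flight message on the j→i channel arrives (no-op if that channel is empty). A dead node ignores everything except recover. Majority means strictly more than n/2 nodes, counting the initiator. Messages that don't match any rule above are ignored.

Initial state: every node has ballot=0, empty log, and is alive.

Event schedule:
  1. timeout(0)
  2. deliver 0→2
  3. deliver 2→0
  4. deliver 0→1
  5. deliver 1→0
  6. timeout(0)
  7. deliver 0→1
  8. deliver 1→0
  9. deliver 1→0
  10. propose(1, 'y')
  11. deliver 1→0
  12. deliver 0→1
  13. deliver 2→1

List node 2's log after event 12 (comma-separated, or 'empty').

empty

1. timeout(0):  <0:cand b3 ->
2. deliver 0→2:  <2:foll b3 ->
3. deliver 2→0:  <0:lead b3 ->
4. deliver 0→1:  <1:foll b3 ->
5. deliver 1→0:  nop
6. timeout(0):  <0:cand b6 ->
7. deliver 0→1:  <1:foll b6 ->
8. deliver 1→0:  <0:lead b6 ->
9. deliver 1→0:  nop
10. propose(1,'y'):  nop
11. deliver 1→0:  nop
12. deliver 0→1:  nop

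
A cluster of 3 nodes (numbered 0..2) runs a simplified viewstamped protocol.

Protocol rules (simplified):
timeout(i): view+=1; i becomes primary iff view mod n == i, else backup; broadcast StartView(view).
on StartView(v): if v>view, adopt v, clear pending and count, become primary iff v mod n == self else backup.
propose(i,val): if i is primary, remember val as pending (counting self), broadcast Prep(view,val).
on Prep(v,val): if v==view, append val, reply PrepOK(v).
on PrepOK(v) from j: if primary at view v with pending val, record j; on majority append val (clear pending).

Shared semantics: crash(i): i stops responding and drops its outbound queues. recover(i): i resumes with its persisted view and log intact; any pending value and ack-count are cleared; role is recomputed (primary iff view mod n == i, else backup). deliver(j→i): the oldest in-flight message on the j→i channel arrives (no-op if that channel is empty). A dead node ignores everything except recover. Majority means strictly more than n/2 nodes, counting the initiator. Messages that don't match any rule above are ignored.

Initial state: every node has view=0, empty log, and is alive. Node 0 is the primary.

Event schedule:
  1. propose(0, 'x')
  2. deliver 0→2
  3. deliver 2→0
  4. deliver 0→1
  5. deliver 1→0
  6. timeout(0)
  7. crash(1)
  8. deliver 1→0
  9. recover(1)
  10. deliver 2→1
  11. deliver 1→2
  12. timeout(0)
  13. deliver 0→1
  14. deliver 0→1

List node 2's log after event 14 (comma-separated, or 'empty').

x

1. propose(0,'x'):  nop
2. deliver 0→2:  <2:back v0 x>
3. deliver 2→0:  <0:prim v0 x>
4. deliver 0→1:  <1:back v0 x>
5. deliver 1→0:  nop
6. timeout(0):  <0:back v1 x>
7. crash(1):  <1:✗back v0 x>
8. deliver 1→0:  nop
9. recover(1):  <1:back v0 x>
10. deliver 2→1:  nop
11. deliver 1→2:  nop
12. timeout(0):  <0:back v2 x>
13. deliver 0→1:  <1:prim v1 x>
14. deliver 0→1:  <1:back v2 x>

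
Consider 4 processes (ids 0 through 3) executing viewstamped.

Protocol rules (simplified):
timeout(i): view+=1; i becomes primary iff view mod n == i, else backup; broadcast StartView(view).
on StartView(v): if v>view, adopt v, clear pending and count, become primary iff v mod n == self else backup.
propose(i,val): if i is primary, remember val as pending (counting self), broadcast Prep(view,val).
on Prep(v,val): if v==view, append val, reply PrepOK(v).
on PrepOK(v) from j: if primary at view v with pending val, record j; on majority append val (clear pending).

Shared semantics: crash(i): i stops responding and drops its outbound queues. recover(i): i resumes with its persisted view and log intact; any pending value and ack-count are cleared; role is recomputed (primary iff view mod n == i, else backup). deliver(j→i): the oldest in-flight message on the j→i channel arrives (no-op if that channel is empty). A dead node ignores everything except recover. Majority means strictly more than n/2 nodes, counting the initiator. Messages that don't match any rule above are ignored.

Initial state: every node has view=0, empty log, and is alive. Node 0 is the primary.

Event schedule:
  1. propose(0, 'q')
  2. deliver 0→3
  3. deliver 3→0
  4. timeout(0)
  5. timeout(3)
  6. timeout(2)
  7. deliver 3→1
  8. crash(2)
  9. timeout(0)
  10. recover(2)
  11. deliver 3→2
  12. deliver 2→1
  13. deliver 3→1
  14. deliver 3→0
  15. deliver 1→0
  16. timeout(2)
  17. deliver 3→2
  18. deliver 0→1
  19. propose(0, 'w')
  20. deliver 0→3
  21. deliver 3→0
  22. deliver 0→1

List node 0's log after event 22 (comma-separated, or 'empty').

empty

[1] propose(0,'q') → ∅
[2] deliver 0→3 → N3(back v0 [q])
[3] deliver 3→0 → ∅
[4] timeout(0) → N0(back v1 [-])
[5] timeout(3) → N3(back v1 [q])
[6] timeout(2) → N2(back v1 [-])
[7] deliver 3→1 → N1(prim v1 [-])
[8] crash(2) → N2(✗back v1 [-])
[9] timeout(0) → N0(back v2 [-])
[10] recover(2) → N2(back v1 [-])
[11] deliver 3→2 → ∅
[12] deliver 2→1 → ∅
[13] deliver 3→1 → ∅
[14] deliver 3→0 → ∅
[15] deliver 1→0 → ∅
[16] timeout(2) → N2(prim v2 [-])
[17] deliver 3→2 → ∅
[18] deliver 0→1 → ∅
[19] propose(0,'w') → ∅
[20] deliver 0→3 → ∅
[21] deliver 3→0 → ∅
[22] deliver 0→1 → ∅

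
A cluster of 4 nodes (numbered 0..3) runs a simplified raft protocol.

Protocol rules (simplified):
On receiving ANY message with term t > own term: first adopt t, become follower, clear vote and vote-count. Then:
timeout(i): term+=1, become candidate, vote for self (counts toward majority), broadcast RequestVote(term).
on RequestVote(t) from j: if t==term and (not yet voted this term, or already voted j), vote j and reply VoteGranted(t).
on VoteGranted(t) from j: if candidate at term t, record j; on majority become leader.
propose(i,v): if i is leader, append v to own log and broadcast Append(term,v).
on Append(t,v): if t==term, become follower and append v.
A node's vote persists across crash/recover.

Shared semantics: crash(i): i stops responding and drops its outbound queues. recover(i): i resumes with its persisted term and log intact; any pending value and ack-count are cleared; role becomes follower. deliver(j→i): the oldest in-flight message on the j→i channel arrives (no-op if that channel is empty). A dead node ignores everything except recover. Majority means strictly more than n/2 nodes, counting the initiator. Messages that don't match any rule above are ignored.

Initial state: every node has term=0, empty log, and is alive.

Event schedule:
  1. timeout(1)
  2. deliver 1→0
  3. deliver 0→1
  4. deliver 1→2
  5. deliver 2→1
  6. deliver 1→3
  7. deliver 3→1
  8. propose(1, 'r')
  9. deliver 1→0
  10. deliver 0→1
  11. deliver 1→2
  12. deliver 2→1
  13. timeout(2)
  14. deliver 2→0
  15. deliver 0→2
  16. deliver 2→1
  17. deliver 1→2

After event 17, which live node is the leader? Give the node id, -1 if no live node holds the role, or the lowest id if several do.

2

after 1 — timeout(1): n1:cand/t1/[-]
after 2 — deliver 1→0: n0:foll/t1/[-]
after 3 — deliver 0→1: ·
after 4 — deliver 1→2: n2:foll/t1/[-]
after 5 — deliver 2→1: n1:lead/t1/[-]
after 6 — deliver 1→3: n3:foll/t1/[-]
after 7 — deliver 3→1: ·
after 8 — propose(1,'r'): n1:lead/t1/[r]
after 9 — deliver 1→0: n0:foll/t1/[r]
after 10 — deliver 0→1: ·
after 11 — deliver 1→2: n2:foll/t1/[r]
after 12 — deliver 2→1: ·
after 13 — timeout(2): n2:cand/t2/[r]
after 14 — deliver 2→0: n0:foll/t2/[r]
after 15 — deliver 0→2: ·
after 16 — deliver 2→1: n1:foll/t2/[r]
after 17 — deliver 1→2: n2:lead/t2/[r]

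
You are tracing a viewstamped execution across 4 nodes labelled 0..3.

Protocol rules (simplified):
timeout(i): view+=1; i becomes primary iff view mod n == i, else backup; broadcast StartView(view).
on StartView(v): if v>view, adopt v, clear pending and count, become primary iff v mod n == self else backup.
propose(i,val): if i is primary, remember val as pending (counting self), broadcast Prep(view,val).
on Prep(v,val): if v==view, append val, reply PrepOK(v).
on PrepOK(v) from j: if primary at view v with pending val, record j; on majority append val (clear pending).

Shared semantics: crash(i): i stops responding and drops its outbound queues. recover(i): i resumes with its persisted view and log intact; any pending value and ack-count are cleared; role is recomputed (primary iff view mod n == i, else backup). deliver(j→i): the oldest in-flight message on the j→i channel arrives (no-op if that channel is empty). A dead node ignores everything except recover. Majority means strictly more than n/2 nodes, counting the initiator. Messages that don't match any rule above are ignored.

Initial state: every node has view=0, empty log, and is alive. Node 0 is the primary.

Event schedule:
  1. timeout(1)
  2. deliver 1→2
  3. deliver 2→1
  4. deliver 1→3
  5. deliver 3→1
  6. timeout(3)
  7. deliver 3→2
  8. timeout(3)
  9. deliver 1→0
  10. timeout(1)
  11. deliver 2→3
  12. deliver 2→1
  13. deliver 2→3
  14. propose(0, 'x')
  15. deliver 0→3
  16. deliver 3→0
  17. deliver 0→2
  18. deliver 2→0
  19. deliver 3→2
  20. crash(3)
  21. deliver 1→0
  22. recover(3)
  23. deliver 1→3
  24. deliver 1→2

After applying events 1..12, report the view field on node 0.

1

[1] timeout(1) → N1(prim v1 [-])
[2] deliver 1→2 → N2(back v1 [-])
[3] deliver 2→1 → ∅
[4] deliver 1→3 → N3(back v1 [-])
[5] deliver 3→1 → ∅
[6] timeout(3) → N3(back v2 [-])
[7] deliver 3→2 → N2(prim v2 [-])
[8] timeout(3) → N3(prim v3 [-])
[9] deliver 1→0 → N0(back v1 [-])
[10] timeout(1) → N1(back v2 [-])
[11] deliver 2→3 → ∅
[12] deliver 2→1 → ∅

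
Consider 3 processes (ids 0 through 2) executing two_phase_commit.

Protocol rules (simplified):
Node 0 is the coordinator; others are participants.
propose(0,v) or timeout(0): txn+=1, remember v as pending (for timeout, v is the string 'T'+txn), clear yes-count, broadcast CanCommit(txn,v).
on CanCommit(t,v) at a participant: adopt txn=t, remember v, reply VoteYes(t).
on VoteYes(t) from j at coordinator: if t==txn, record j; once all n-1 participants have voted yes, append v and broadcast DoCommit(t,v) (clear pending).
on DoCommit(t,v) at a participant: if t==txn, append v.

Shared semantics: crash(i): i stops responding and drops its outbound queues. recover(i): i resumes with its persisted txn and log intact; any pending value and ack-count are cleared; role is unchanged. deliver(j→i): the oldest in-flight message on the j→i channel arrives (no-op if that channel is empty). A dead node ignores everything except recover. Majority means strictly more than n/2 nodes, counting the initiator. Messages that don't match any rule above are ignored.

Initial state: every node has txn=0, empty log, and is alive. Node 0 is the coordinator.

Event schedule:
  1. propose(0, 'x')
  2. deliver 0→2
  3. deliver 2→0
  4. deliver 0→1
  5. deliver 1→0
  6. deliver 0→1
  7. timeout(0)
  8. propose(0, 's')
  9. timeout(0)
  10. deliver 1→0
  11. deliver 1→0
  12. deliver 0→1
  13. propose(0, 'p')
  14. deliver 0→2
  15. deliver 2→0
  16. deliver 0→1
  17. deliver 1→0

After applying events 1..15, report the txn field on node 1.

after 1 — propose(0,'x'): n0:coor/t1/[-]
after 2 — deliver 0→2: n2:part/t1/[-]
after 3 — deliver 2→0: ·
after 4 — deliver 0→1: n1:part/t1/[-]
after 5 — deliver 1→0: n0:coor/t1/[x]
after 6 — deliver 0→1: n1:part/t1/[x]
after 7 — timeout(0): n0:coor/t2/[x]
after 8 — propose(0,'s'): n0:coor/t3/[x]
after 9 — timeout(0): n0:coor/t4/[x]
after 10 — deliver 1→0: ·
after 11 — deliver 1→0: ·
after 12 — deliver 0→1: n1:part/t2/[x]
after 13 — propose(0,'p'): n0:coor/t5/[x]
after 14 — deliver 0→2: n2:part/t1/[x]
after 15 — deliver 2→0: ·

2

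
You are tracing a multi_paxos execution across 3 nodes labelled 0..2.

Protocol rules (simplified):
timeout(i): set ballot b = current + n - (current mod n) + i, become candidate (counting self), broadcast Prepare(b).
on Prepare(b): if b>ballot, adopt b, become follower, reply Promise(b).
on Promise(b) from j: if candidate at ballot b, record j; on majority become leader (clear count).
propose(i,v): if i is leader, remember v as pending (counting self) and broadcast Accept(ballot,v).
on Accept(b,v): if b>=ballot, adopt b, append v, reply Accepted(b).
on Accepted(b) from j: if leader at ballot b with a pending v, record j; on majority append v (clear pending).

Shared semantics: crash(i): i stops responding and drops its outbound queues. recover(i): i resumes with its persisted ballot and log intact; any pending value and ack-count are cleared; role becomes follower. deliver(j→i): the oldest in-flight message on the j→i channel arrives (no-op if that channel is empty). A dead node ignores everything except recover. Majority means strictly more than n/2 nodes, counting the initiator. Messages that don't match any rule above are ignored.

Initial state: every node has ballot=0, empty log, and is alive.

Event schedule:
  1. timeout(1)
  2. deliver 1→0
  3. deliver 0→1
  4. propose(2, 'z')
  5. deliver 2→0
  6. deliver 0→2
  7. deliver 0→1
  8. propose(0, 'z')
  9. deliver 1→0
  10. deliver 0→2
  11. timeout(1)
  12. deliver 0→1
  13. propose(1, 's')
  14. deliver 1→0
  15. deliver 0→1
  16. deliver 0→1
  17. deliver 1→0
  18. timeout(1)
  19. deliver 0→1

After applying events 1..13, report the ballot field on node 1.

7

1. timeout(1):  <1:cand b4 ->
2. deliver 1→0:  <0:foll b4 ->
3. deliver 0→1:  <1:lead b4 ->
4. propose(2,'z'):  nop
5. deliver 2→0:  nop
6. deliver 0→2:  nop
7. deliver 0→1:  nop
8. propose(0,'z'):  nop
9. deliver 1→0:  nop
10. deliver 0→2:  nop
11. timeout(1):  <1:cand b7 ->
12. deliver 0→1:  nop
13. propose(1,'s'):  nop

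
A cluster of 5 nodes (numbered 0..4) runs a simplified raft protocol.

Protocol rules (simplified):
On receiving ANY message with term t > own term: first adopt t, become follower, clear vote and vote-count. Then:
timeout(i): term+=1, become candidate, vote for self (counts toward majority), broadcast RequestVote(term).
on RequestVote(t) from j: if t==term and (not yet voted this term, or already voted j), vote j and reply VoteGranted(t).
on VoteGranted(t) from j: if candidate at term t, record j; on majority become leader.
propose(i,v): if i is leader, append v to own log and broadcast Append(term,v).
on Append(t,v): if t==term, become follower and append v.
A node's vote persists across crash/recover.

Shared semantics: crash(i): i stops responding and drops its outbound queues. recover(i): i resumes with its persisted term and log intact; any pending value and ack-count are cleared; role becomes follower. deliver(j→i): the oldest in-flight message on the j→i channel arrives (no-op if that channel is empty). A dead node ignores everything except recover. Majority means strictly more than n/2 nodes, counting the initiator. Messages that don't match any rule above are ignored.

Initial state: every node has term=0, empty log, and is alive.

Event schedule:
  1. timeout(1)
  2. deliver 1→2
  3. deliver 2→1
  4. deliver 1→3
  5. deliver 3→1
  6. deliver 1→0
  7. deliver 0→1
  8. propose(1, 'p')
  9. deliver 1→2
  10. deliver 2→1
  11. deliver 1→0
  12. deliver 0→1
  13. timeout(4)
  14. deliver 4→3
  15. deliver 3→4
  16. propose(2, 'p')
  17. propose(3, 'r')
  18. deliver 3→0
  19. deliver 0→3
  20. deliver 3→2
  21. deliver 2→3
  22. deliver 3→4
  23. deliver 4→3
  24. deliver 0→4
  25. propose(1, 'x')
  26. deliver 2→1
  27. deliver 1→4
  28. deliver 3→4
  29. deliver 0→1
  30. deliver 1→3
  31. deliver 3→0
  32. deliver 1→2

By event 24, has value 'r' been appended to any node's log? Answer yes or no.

e1 timeout(1): 1[cand,t=1,-]
e2 deliver 1→2: 2[foll,t=1,-]
e3 deliver 2→1: ·
e4 deliver 1→3: 3[foll,t=1,-]
e5 deliver 3→1: 1[lead,t=1,-]
e6 deliver 1→0: 0[foll,t=1,-]
e7 deliver 0→1: ·
e8 propose(1,'p'): 1[lead,t=1,p]
e9 deliver 1→2: 2[foll,t=1,p]
e10 deliver 2→1: ·
e11 deliver 1→0: 0[foll,t=1,p]
e12 deliver 0→1: ·
e13 timeout(4): 4[cand,t=1,-]
e14 deliver 4→3: ·
e15 deliver 3→4: ·
e16 propose(2,'p'): ·
e17 propose(3,'r'): ·
e18 deliver 3→0: ·
e19 deliver 0→3: ·
e20 deliver 3→2: ·
e21 deliver 2→3: ·
e22 deliver 3→4: ·
e23 deliver 4→3: ·
e24 deliver 0→4: ·

no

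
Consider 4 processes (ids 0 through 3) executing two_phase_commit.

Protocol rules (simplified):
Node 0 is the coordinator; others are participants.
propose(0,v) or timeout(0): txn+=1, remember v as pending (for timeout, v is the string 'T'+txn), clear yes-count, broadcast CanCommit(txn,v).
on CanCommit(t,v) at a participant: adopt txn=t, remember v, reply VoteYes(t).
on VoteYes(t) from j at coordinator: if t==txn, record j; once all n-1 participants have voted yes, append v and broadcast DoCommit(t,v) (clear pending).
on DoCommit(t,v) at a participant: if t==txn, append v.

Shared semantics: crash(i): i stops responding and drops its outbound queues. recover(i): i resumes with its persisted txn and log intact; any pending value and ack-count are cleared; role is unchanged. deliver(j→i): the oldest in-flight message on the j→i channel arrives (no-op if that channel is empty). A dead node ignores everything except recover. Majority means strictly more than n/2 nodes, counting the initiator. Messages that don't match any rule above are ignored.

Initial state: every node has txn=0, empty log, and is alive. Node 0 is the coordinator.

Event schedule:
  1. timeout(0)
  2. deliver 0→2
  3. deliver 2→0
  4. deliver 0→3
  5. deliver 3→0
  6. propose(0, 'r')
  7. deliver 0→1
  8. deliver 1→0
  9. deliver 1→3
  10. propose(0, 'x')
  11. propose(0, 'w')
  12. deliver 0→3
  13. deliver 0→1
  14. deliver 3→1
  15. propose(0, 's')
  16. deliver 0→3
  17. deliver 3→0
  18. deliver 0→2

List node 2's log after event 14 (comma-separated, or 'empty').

after 1 — timeout(0): n0:coor/t1/[-]
after 2 — deliver 0→2: n2:part/t1/[-]
after 3 — deliver 2→0: ·
after 4 — deliver 0→3: n3:part/t1/[-]
after 5 — deliver 3→0: ·
after 6 — propose(0,'r'): n0:coor/t2/[-]
after 7 — deliver 0→1: n1:part/t1/[-]
after 8 — deliver 1→0: ·
after 9 — deliver 1→3: ·
after 10 — propose(0,'x'): n0:coor/t3/[-]
after 11 — propose(0,'w'): n0:coor/t4/[-]
after 12 — deliver 0→3: n3:part/t2/[-]
after 13 — deliver 0→1: n1:part/t2/[-]
after 14 — deliver 3→1: ·

empty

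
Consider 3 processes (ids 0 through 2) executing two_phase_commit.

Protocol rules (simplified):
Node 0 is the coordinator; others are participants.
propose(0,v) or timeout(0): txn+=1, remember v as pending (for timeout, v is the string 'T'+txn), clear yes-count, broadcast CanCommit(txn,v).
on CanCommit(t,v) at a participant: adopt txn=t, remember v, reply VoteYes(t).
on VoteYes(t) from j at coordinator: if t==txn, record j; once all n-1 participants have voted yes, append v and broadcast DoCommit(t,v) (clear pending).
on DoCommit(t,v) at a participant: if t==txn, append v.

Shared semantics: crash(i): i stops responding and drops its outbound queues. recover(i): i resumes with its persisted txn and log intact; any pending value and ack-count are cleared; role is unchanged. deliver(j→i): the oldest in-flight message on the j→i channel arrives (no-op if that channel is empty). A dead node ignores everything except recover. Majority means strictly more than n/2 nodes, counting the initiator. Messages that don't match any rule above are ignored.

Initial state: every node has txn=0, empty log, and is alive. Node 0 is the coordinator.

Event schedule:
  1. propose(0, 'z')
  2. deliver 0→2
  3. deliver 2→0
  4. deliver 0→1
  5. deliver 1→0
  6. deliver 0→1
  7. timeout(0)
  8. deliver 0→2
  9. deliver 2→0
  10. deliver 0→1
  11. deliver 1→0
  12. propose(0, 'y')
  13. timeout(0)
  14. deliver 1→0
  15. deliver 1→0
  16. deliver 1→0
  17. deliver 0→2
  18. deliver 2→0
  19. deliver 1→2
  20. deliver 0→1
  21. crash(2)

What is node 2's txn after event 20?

1. propose(0,'z'):  <0:coor t1 ->
2. deliver 0→2:  <2:part t1 ->
3. deliver 2→0:  nop
4. deliver 0→1:  <1:part t1 ->
5. deliver 1→0:  <0:coor t1 z>
6. deliver 0→1:  <1:part t1 z>
7. timeout(0):  <0:coor t2 z>
8. deliver 0→2:  <2:part t1 z>
9. deliver 2→0:  nop
10. deliver 0→1:  <1:part t2 z>
11. deliver 1→0:  nop
12. propose(0,'y'):  <0:coor t3 z>
13. timeout(0):  <0:coor t4 z>
14. deliver 1→0:  nop
15. deliver 1→0:  nop
16. deliver 1→0:  nop
17. deliver 0→2:  <2:part t2 z>
18. deliver 2→0:  nop
19. deliver 1→2:  nop
20. deliver 0→1:  <1:part t3 z>

2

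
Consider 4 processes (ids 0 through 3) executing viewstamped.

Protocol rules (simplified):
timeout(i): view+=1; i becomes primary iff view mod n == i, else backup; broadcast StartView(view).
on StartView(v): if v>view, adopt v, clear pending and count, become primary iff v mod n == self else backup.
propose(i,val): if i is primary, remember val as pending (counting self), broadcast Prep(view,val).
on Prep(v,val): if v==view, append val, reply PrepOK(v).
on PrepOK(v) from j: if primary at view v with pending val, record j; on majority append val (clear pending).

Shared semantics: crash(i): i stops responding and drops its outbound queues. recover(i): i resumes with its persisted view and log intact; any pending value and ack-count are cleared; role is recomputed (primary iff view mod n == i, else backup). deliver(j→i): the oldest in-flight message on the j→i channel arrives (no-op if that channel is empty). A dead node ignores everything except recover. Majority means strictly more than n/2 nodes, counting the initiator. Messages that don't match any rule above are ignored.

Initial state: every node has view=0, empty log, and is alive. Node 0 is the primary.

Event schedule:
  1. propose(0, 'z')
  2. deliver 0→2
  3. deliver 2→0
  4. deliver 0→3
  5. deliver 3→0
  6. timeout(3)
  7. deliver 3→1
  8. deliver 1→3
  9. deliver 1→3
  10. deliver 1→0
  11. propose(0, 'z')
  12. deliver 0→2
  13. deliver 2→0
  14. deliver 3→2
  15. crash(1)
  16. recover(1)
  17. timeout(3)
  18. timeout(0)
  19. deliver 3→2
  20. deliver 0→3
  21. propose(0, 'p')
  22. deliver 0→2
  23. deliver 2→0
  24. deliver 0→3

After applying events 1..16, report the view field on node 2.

after 1 — propose(0,'z'): ·
after 2 — deliver 0→2: n2:back/v0/[z]
after 3 — deliver 2→0: ·
after 4 — deliver 0→3: n3:back/v0/[z]
after 5 — deliver 3→0: n0:prim/v0/[z]
after 6 — timeout(3): n3:back/v1/[z]
after 7 — deliver 3→1: n1:prim/v1/[-]
after 8 — deliver 1→3: ·
after 9 — deliver 1→3: ·
after 10 — deliver 1→0: ·
after 11 — propose(0,'z'): ·
after 12 — deliver 0→2: n2:back/v0/[z,z]
after 13 — deliver 2→0: ·
after 14 — deliver 3→2: n2:back/v1/[z,z]
after 15 — crash(1): n1:✗prim/v1/[-]
after 16 — recover(1): n1:prim/v1/[-]

1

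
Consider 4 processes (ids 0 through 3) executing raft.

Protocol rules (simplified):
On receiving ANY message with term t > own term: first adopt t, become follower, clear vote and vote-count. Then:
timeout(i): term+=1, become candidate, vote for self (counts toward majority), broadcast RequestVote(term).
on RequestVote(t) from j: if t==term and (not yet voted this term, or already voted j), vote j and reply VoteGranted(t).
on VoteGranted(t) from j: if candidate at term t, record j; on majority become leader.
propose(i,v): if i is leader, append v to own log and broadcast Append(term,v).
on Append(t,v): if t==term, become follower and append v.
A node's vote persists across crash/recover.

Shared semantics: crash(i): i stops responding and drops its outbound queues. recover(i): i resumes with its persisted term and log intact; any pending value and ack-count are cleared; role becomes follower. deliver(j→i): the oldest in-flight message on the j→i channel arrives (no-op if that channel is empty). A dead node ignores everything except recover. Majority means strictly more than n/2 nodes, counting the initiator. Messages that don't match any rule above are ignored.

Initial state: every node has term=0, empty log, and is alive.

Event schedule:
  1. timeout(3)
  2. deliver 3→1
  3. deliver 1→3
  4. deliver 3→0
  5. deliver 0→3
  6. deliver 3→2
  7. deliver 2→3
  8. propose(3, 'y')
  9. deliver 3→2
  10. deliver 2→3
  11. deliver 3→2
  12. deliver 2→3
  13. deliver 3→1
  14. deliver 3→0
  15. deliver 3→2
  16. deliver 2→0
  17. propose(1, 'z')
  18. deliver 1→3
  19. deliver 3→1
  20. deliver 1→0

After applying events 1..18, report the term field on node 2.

1. timeout(3):  <3:cand t1 ->
2. deliver 3→1:  <1:foll t1 ->
3. deliver 1→3:  nop
4. deliver 3→0:  <0:foll t1 ->
5. deliver 0→3:  <3:lead t1 ->
6. deliver 3→2:  <2:foll t1 ->
7. deliver 2→3:  nop
8. propose(3,'y'):  <3:lead t1 y>
9. deliver 3→2:  <2:foll t1 y>
10. deliver 2→3:  nop
11. deliver 3→2:  nop
12. deliver 2→3:  nop
13. deliver 3→1:  <1:foll t1 y>
14. deliver 3→0:  <0:foll t1 y>
15. deliver 3→2:  nop
16. deliver 2→0:  nop
17. propose(1,'z'):  nop
18. deliver 1→3:  nop

1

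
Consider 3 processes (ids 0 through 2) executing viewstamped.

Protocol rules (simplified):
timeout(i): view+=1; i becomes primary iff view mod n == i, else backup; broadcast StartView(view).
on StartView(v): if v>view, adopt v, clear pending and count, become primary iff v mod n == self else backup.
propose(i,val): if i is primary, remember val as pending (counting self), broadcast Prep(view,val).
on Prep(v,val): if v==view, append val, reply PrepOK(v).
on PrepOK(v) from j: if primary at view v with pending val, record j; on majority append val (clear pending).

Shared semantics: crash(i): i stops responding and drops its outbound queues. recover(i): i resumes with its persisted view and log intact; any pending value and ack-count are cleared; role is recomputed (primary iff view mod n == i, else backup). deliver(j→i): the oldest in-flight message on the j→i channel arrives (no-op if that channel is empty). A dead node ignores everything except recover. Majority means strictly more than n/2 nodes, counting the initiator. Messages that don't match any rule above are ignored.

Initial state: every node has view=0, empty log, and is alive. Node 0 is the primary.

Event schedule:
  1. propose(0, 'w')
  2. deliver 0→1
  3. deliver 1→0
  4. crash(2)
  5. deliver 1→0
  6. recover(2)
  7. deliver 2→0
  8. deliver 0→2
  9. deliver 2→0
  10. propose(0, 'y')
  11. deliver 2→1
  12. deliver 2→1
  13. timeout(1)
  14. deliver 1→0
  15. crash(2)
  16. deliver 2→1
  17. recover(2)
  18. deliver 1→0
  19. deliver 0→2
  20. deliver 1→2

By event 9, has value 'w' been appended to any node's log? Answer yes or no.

1. propose(0,'w'):  nop
2. deliver 0→1:  <1:back v0 w>
3. deliver 1→0:  <0:prim v0 w>
4. crash(2):  <2:✗back v0 ->
5. deliver 1→0:  nop
6. recover(2):  <2:back v0 ->
7. deliver 2→0:  nop
8. deliver 0→2:  <2:back v0 w>
9. deliver 2→0:  nop

yes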